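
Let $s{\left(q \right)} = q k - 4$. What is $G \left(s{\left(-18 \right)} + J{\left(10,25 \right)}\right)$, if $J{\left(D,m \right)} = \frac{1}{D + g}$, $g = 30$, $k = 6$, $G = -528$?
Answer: $\frac{295614}{5} \approx 59123.0$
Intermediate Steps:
$J{\left(D,m \right)} = \frac{1}{30 + D}$ ($J{\left(D,m \right)} = \frac{1}{D + 30} = \frac{1}{30 + D}$)
$s{\left(q \right)} = -4 + 6 q$ ($s{\left(q \right)} = q 6 - 4 = 6 q - 4 = -4 + 6 q$)
$G \left(s{\left(-18 \right)} + J{\left(10,25 \right)}\right) = - 528 \left(\left(-4 + 6 \left(-18\right)\right) + \frac{1}{30 + 10}\right) = - 528 \left(\left(-4 - 108\right) + \frac{1}{40}\right) = - 528 \left(-112 + \frac{1}{40}\right) = \left(-528\right) \left(- \frac{4479}{40}\right) = \frac{295614}{5}$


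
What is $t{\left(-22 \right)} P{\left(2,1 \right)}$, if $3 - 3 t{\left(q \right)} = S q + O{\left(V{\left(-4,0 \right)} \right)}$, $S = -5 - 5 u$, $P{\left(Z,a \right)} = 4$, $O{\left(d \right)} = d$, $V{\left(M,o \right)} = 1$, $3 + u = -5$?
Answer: $\frac{3088}{3} \approx 1029.3$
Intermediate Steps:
$u = -8$ ($u = -3 - 5 = -8$)
$S = 35$ ($S = -5 - -40 = -5 + 40 = 35$)
$t{\left(q \right)} = \frac{2}{3} - \frac{35 q}{3}$ ($t{\left(q \right)} = 1 - \frac{35 q + 1}{3} = 1 - \frac{1 + 35 q}{3} = 1 - \left(\frac{1}{3} + \frac{35 q}{3}\right) = \frac{2}{3} - \frac{35 q}{3}$)
$t{\left(-22 \right)} P{\left(2,1 \right)} = \left(\frac{2}{3} - - \frac{770}{3}\right) 4 = \left(\frac{2}{3} + \frac{770}{3}\right) 4 = \frac{772}{3} \cdot 4 = \frac{3088}{3}$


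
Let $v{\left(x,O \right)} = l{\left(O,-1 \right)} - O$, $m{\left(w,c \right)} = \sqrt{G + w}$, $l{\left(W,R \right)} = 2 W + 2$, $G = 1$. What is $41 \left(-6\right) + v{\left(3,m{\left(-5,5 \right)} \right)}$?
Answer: $-244 + 2 i \approx -244.0 + 2.0 i$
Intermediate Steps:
$l{\left(W,R \right)} = 2 + 2 W$
$m{\left(w,c \right)} = \sqrt{1 + w}$
$v{\left(x,O \right)} = 2 + O$ ($v{\left(x,O \right)} = \left(2 + 2 O\right) - O = 2 + O$)
$41 \left(-6\right) + v{\left(3,m{\left(-5,5 \right)} \right)} = 41 \left(-6\right) + \left(2 + \sqrt{1 - 5}\right) = -246 + \left(2 + \sqrt{-4}\right) = -246 + \left(2 + 2 i\right) = -244 + 2 i$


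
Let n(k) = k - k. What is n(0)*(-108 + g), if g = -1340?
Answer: 0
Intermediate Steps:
n(k) = 0
n(0)*(-108 + g) = 0*(-108 - 1340) = 0*(-1448) = 0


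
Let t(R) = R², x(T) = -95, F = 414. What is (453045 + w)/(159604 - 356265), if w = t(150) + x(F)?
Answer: -475450/196661 ≈ -2.4176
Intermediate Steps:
w = 22405 (w = 150² - 95 = 22500 - 95 = 22405)
(453045 + w)/(159604 - 356265) = (453045 + 22405)/(159604 - 356265) = 475450/(-196661) = 475450*(-1/196661) = -475450/196661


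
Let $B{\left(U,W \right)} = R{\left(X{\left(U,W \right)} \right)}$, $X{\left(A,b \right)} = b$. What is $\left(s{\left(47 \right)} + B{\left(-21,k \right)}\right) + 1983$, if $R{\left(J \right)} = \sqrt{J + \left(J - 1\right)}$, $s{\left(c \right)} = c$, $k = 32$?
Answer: $2030 + 3 \sqrt{7} \approx 2037.9$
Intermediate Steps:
$R{\left(J \right)} = \sqrt{-1 + 2 J}$ ($R{\left(J \right)} = \sqrt{J + \left(-1 + J\right)} = \sqrt{-1 + 2 J}$)
$B{\left(U,W \right)} = \sqrt{-1 + 2 W}$
$\left(s{\left(47 \right)} + B{\left(-21,k \right)}\right) + 1983 = \left(47 + \sqrt{-1 + 2 \cdot 32}\right) + 1983 = \left(47 + \sqrt{-1 + 64}\right) + 1983 = \left(47 + \sqrt{63}\right) + 1983 = \left(47 + 3 \sqrt{7}\right) + 1983 = 2030 + 3 \sqrt{7}$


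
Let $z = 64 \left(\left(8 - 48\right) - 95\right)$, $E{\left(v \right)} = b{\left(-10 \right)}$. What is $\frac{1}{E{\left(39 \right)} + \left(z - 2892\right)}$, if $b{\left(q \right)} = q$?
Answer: $- \frac{1}{11542} \approx -8.664 \cdot 10^{-5}$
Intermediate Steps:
$E{\left(v \right)} = -10$
$z = -8640$ ($z = 64 \left(\left(8 - 48\right) - 95\right) = 64 \left(-40 - 95\right) = 64 \left(-135\right) = -8640$)
$\frac{1}{E{\left(39 \right)} + \left(z - 2892\right)} = \frac{1}{-10 - 11532} = \frac{1}{-11542} = - \frac{1}{11542}$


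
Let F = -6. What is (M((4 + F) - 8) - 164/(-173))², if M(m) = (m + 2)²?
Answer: 126247696/29929 ≈ 4218.2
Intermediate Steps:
M(m) = (2 + m)²
(M((4 + F) - 8) - 164/(-173))² = ((2 + ((4 - 6) - 8))² - 164/(-173))² = ((2 + (-2 - 8))² - 164*(-1/173))² = ((2 - 10)² + 164/173)² = ((-8)² + 164/173)² = (64 + 164/173)² = (11236/173)² = 126247696/29929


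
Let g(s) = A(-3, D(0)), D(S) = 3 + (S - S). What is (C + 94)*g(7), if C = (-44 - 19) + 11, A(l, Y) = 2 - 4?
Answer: -84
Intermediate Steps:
D(S) = 3 (D(S) = 3 + 0 = 3)
A(l, Y) = -2
g(s) = -2
C = -52 (C = -63 + 11 = -52)
(C + 94)*g(7) = (-52 + 94)*(-2) = 42*(-2) = -84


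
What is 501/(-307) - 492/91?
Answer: -196635/27937 ≈ -7.0385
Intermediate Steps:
501/(-307) - 492/91 = 501*(-1/307) - 492*1/91 = -501/307 - 492/91 = -196635/27937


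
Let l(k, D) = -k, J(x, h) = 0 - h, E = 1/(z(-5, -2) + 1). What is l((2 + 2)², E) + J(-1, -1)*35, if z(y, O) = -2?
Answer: 19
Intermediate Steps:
E = -1 (E = 1/(-2 + 1) = 1/(-1) = -1)
J(x, h) = -h
l((2 + 2)², E) + J(-1, -1)*35 = -(2 + 2)² - 1*(-1)*35 = -1*4² + 1*35 = -1*16 + 35 = -16 + 35 = 19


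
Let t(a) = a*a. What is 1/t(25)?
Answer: 1/625 ≈ 0.0016000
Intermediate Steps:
t(a) = a**2
1/t(25) = 1/(25**2) = 1/625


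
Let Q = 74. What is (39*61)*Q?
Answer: 176046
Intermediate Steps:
(39*61)*Q = (39*61)*74 = 2379*74 = 176046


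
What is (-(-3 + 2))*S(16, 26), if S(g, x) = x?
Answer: 26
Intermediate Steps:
(-(-3 + 2))*S(16, 26) = -(-3 + 2)*26 = -1*(-1)*26 = 1*26 = 26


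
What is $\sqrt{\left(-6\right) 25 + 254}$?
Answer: $2 \sqrt{26} \approx 10.198$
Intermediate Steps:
$\sqrt{\left(-6\right) 25 + 254} = \sqrt{-150 + 254} = \sqrt{104} = 2 \sqrt{26}$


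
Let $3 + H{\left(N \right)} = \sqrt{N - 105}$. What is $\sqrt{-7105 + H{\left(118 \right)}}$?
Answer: $\sqrt{-7108 + \sqrt{13}} \approx 84.288 i$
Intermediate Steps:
$H{\left(N \right)} = -3 + \sqrt{-105 + N}$ ($H{\left(N \right)} = -3 + \sqrt{N - 105} = -3 + \sqrt{-105 + N}$)
$\sqrt{-7105 + H{\left(118 \right)}} = \sqrt{-7105 - \left(3 - \sqrt{-105 + 118}\right)} = \sqrt{-7105 - \left(3 - \sqrt{13}\right)} = \sqrt{-7108 + \sqrt{13}}$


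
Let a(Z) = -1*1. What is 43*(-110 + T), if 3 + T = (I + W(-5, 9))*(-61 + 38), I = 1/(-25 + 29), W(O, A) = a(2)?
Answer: -16469/4 ≈ -4117.3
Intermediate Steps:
a(Z) = -1
W(O, A) = -1
I = ¼ (I = 1/4 = ¼ ≈ 0.25000)
T = 57/4 (T = -3 + (¼ - 1)*(-61 + 38) = -3 - ¾*(-23) = -3 + 69/4 = 57/4 ≈ 14.250)
43*(-110 + T) = 43*(-110 + 57/4) = 43*(-383/4) = -16469/4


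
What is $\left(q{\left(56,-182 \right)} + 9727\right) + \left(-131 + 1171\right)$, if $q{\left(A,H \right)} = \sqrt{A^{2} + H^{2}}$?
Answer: $10767 + 14 \sqrt{185} \approx 10957.0$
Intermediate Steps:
$\left(q{\left(56,-182 \right)} + 9727\right) + \left(-131 + 1171\right) = \left(\sqrt{56^{2} + \left(-182\right)^{2}} + 9727\right) + \left(-131 + 1171\right) = \left(\sqrt{3136 + 33124} + 9727\right) + 1040 = \left(\sqrt{36260} + 9727\right) + 1040 = \left(14 \sqrt{185} + 9727\right) + 1040 = \left(9727 + 14 \sqrt{185}\right) + 1040 = 10767 + 14 \sqrt{185}$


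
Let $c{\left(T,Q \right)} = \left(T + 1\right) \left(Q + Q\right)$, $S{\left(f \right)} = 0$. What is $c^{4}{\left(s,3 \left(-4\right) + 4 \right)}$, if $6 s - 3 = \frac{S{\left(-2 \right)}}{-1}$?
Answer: $331776$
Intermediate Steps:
$s = \frac{1}{2}$ ($s = \frac{1}{2} + \frac{0 \frac{1}{-1}}{6} = \frac{1}{2} + \frac{0 \left(-1\right)}{6} = \frac{1}{2} + \frac{1}{6} \cdot 0 = \frac{1}{2} + 0 = \frac{1}{2} \approx 0.5$)
$c{\left(T,Q \right)} = 2 Q \left(1 + T\right)$ ($c{\left(T,Q \right)} = \left(1 + T\right) 2 Q = 2 Q \left(1 + T\right)$)
$c^{4}{\left(s,3 \left(-4\right) + 4 \right)} = \left(2 \left(3 \left(-4\right) + 4\right) \left(1 + \frac{1}{2}\right)\right)^{4} = \left(2 \left(-12 + 4\right) \frac{3}{2}\right)^{4} = \left(2 \left(-8\right) \frac{3}{2}\right)^{4} = \left(-24\right)^{4} = 331776$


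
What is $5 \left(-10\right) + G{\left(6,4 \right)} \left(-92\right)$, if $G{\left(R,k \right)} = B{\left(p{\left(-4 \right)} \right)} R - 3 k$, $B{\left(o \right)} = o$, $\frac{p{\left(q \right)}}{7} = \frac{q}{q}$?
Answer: $-2810$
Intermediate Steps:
$p{\left(q \right)} = 7$ ($p{\left(q \right)} = 7 \frac{q}{q} = 7 \cdot 1 = 7$)
$G{\left(R,k \right)} = - 3 k + 7 R$ ($G{\left(R,k \right)} = 7 R - 3 k = - 3 k + 7 R$)
$5 \left(-10\right) + G{\left(6,4 \right)} \left(-92\right) = 5 \left(-10\right) + \left(\left(-3\right) 4 + 7 \cdot 6\right) \left(-92\right) = -50 + \left(-12 + 42\right) \left(-92\right) = -50 + 30 \left(-92\right) = -50 - 2760 = -2810$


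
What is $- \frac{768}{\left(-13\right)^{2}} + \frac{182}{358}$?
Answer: $- \frac{122093}{30251} \approx -4.036$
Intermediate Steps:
$- \frac{768}{\left(-13\right)^{2}} + \frac{182}{358} = - \frac{768}{169} + 182 \cdot \frac{1}{358} = \left(-768\right) \frac{1}{169} + \frac{91}{179} = - \frac{768}{169} + \frac{91}{179} = - \frac{122093}{30251}$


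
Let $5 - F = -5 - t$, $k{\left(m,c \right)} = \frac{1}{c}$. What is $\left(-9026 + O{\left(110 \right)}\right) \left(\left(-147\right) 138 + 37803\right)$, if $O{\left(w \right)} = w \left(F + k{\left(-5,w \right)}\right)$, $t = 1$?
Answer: $-136895355$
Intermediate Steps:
$F = 11$ ($F = 5 - \left(-5 - 1\right) = 5 - -6 = 5 + 6 = 11$)
$O{\left(w \right)} = w \left(11 + \frac{1}{w}\right)$
$\left(-9026 + O{\left(110 \right)}\right) \left(\left(-147\right) 138 + 37803\right) = \left(-9026 + \left(1 + 11 \cdot 110\right)\right) \left(\left(-147\right) 138 + 37803\right) = \left(-9026 + \left(1 + 1210\right)\right) \left(-20286 + 37803\right) = \left(-9026 + 1211\right) 17517 = \left(-7815\right) 17517 = -136895355$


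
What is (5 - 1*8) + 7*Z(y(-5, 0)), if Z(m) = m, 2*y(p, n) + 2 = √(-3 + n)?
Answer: -10 + 7*I*√3/2 ≈ -10.0 + 6.0622*I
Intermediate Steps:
y(p, n) = -1 + √(-3 + n)/2
(5 - 1*8) + 7*Z(y(-5, 0)) = (5 - 1*8) + 7*(-1 + √(-3 + 0)/2) = (5 - 8) + 7*(-1 + √(-3)/2) = -3 + 7*(-1 + (I*√3)/2) = -3 + 7*(-1 + I*√3/2) = -3 + (-7 + 7*I*√3/2) = -10 + 7*I*√3/2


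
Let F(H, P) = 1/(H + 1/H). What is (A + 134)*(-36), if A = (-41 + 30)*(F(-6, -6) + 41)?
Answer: 419868/37 ≈ 11348.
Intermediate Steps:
A = -16621/37 (A = (-41 + 30)*(-6/(1 + (-6)**2) + 41) = -11*(-6/(1 + 36) + 41) = -11*(-6/37 + 41) = -11*1511/37 = -16621/37 ≈ -449.22)
(A + 134)*(-36) = (-16621/37 + 134)*(-36) = -11663/37*(-36) = 419868/37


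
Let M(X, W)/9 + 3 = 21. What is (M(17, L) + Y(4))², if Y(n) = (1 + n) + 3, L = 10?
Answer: 28900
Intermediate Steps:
M(X, W) = 162 (M(X, W) = -27 + 9*21 = -27 + 189 = 162)
Y(n) = 4 + n
(M(17, L) + Y(4))² = (162 + (4 + 4))² = (162 + 8)² = 170² = 28900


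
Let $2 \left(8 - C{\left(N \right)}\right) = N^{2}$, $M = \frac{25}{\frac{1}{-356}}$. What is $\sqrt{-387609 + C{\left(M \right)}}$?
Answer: $i \sqrt{39992601} \approx 6324.0 i$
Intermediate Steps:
$M = -8900$ ($M = \frac{25}{- \frac{1}{356}} = 25 \left(-356\right) = -8900$)
$C{\left(N \right)} = 8 - \frac{N^{2}}{2}$
$\sqrt{-387609 + C{\left(M \right)}} = \sqrt{-387609 + \left(8 - \frac{\left(-8900\right)^{2}}{2}\right)} = \sqrt{-387609 + \left(8 - 39605000\right)} = \sqrt{-387609 - 39604992} = \sqrt{-39992601} = i \sqrt{39992601}$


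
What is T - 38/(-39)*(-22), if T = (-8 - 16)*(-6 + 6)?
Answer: -836/39 ≈ -21.436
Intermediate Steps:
T = 0 (T = -24*0 = 0)
T - 38/(-39)*(-22) = 0 - 38/(-39)*(-22) = 0 - 38*(-1/39)*(-22) = 0 + (38/39)*(-22) = 0 - 836/39 = -836/39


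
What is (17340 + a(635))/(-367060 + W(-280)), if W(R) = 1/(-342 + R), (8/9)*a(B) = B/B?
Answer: -43144719/913245284 ≈ -0.047243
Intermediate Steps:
a(B) = 9/8 (a(B) = 9*(B/B)/8 = (9/8)*1 = 9/8)
(17340 + a(635))/(-367060 + W(-280)) = (17340 + 9/8)/(-367060 + 1/(-342 - 280)) = 138729/(8*(-367060 + 1/(-622))) = 138729/(8*(-367060 - 1/622)) = 138729/(8*(-228311321/622)) = (138729/8)*(-622/228311321) = -43144719/913245284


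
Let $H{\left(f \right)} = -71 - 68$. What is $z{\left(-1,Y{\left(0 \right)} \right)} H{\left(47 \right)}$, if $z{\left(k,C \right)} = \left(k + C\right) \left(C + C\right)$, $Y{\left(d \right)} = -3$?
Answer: $-3336$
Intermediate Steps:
$z{\left(k,C \right)} = 2 C \left(C + k\right)$ ($z{\left(k,C \right)} = \left(C + k\right) 2 C = 2 C \left(C + k\right)$)
$H{\left(f \right)} = -139$
$z{\left(-1,Y{\left(0 \right)} \right)} H{\left(47 \right)} = 2 \left(-3\right) \left(-3 - 1\right) \left(-139\right) = 2 \left(-3\right) \left(-4\right) \left(-139\right) = 24 \left(-139\right) = -3336$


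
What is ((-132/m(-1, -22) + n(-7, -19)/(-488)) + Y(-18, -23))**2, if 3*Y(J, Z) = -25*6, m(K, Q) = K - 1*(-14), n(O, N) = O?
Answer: 145561325625/40246336 ≈ 3616.8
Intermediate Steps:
m(K, Q) = 14 + K (m(K, Q) = K + 14 = 14 + K)
Y(J, Z) = -50 (Y(J, Z) = (-25*6)/3 = (1/3)*(-150) = -50)
((-132/m(-1, -22) + n(-7, -19)/(-488)) + Y(-18, -23))**2 = ((-132/(14 - 1) - 7/(-488)) - 50)**2 = ((-132/13 - 7*(-1/488)) - 50)**2 = ((-132*1/13 + 7/488) - 50)**2 = ((-132/13 + 7/488) - 50)**2 = (-64325/6344 - 50)**2 = (-381525/6344)**2 = 145561325625/40246336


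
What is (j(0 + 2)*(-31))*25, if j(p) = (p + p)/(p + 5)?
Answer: -3100/7 ≈ -442.86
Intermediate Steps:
j(p) = 2*p/(5 + p) (j(p) = (2*p)/(5 + p) = 2*p/(5 + p))
(j(0 + 2)*(-31))*25 = ((2*(0 + 2)/(5 + (0 + 2)))*(-31))*25 = ((2*2/(5 + 2))*(-31))*25 = ((2*2/7)*(-31))*25 = ((2*2*(⅐))*(-31))*25 = ((4/7)*(-31))*25 = -124/7*25 = -3100/7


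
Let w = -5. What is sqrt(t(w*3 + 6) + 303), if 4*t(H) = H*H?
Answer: sqrt(1293)/2 ≈ 17.979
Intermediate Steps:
t(H) = H**2/4 (t(H) = (H*H)/4 = H**2/4)
sqrt(t(w*3 + 6) + 303) = sqrt((-5*3 + 6)**2/4 + 303) = sqrt((-15 + 6)**2/4 + 303) = sqrt((1/4)*(-9)**2 + 303) = sqrt((1/4)*81 + 303) = sqrt(81/4 + 303) = sqrt(1293/4) = sqrt(1293)/2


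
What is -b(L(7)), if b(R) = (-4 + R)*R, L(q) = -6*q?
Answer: -1932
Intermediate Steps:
b(R) = R*(-4 + R)
-b(L(7)) = -(-6*7)*(-4 - 6*7) = -(-42)*(-4 - 42) = -(-42)*(-46) = -1*1932 = -1932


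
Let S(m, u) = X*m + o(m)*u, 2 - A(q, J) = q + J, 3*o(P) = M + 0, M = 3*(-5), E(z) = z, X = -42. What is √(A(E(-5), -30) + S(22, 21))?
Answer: 4*I*√62 ≈ 31.496*I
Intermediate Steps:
M = -15
o(P) = -5 (o(P) = (-15 + 0)/3 = (⅓)*(-15) = -5)
A(q, J) = 2 - J - q (A(q, J) = 2 - (q + J) = 2 - (J + q) = 2 + (-J - q) = 2 - J - q)
S(m, u) = -42*m - 5*u
√(A(E(-5), -30) + S(22, 21)) = √((2 - 1*(-30) - 1*(-5)) + (-42*22 - 5*21)) = √((2 + 30 + 5) + (-924 - 105)) = √(37 - 1029) = √(-992) = 4*I*√62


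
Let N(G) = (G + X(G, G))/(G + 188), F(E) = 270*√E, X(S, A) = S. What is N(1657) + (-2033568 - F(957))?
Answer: -3751929646/1845 - 270*√957 ≈ -2.0419e+6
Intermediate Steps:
N(G) = 2*G/(188 + G) (N(G) = (G + G)/(G + 188) = (2*G)/(188 + G) = 2*G/(188 + G))
N(1657) + (-2033568 - F(957)) = 2*1657/(188 + 1657) + (-2033568 - 270*√957) = 2*1657/1845 + (-2033568 - 270*√957) = 2*1657*(1/1845) + (-2033568 - 270*√957) = 3314/1845 + (-2033568 - 270*√957) = -3751929646/1845 - 270*√957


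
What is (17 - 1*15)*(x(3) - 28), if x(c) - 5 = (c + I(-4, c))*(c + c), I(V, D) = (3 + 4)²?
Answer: 578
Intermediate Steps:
I(V, D) = 49 (I(V, D) = 7² = 49)
x(c) = 5 + 2*c*(49 + c) (x(c) = 5 + (c + 49)*(c + c) = 5 + (49 + c)*(2*c) = 5 + 2*c*(49 + c))
(17 - 1*15)*(x(3) - 28) = (17 - 1*15)*((5 + 2*3² + 98*3) - 28) = (17 - 15)*((5 + 2*9 + 294) - 28) = 2*((5 + 18 + 294) - 28) = 2*(317 - 28) = 2*289 = 578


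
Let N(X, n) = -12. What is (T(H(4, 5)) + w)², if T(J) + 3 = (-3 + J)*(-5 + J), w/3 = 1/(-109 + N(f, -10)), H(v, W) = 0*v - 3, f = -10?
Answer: 29615364/14641 ≈ 2022.8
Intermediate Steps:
H(v, W) = -3 (H(v, W) = 0 - 3 = -3)
w = -3/121 (w = 3/(-109 - 12) = 3/(-121) = 3*(-1/121) = -3/121 ≈ -0.024793)
T(J) = -3 + (-5 + J)*(-3 + J) (T(J) = -3 + (-3 + J)*(-5 + J) = -3 + (-5 + J)*(-3 + J))
(T(H(4, 5)) + w)² = ((12 + (-3)² - 8*(-3)) - 3/121)² = ((12 + 9 + 24) - 3/121)² = (45 - 3/121)² = (5442/121)² = 29615364/14641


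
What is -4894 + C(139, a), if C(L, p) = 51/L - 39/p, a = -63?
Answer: -14282708/2919 ≈ -4893.0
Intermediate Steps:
C(L, p) = -39/p + 51/L
-4894 + C(139, a) = -4894 + (-39/(-63) + 51/139) = -4894 + (-39*(-1/63) + 51*(1/139)) = -4894 + (13/21 + 51/139) = -4894 + 2878/2919 = -14282708/2919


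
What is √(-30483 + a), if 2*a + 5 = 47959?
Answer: I*√6506 ≈ 80.66*I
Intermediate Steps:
a = 23977 (a = -5/2 + (½)*47959 = -5/2 + 47959/2 = 23977)
√(-30483 + a) = √(-30483 + 23977) = √(-6506) = I*√6506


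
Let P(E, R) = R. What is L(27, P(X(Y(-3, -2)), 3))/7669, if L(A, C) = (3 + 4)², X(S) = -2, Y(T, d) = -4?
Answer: 49/7669 ≈ 0.0063894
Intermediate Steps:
L(A, C) = 49 (L(A, C) = 7² = 49)
L(27, P(X(Y(-3, -2)), 3))/7669 = 49/7669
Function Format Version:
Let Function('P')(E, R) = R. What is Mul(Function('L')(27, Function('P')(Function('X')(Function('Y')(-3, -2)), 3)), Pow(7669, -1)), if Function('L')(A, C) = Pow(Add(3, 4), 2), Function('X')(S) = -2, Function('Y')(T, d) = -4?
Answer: Rational(49, 7669) ≈ 0.0063894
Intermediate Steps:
Function('L')(A, C) = 49 (Function('L')(A, C) = Pow(7, 2) = 49)
Mul(Function('L')(27, Function('P')(Function('X')(Function('Y')(-3, -2)), 3)), Pow(7669, -1)) = Mul(49, Pow(7669, -1)) = Mul(49, Rational(1, 7669)) = Rational(49, 7669)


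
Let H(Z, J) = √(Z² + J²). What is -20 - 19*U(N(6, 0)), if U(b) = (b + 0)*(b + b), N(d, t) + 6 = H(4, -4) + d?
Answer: -1236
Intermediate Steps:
H(Z, J) = √(J² + Z²)
N(d, t) = -6 + d + 4*√2 (N(d, t) = -6 + (√((-4)² + 4²) + d) = -6 + (√(16 + 16) + d) = -6 + (√32 + d) = -6 + (4*√2 + d) = -6 + (d + 4*√2) = -6 + d + 4*√2)
U(b) = 2*b² (U(b) = b*(2*b) = 2*b²)
-20 - 19*U(N(6, 0)) = -20 - 38*(-6 + 6 + 4*√2)² = -20 - 38*(4*√2)² = -20 - 38*32 = -20 - 19*64 = -20 - 1216 = -1236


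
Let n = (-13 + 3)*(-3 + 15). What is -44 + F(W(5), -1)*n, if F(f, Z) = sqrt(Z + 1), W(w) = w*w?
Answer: -44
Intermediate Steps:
W(w) = w**2
n = -120 (n = -10*12 = -120)
F(f, Z) = sqrt(1 + Z)
-44 + F(W(5), -1)*n = -44 + sqrt(1 - 1)*(-120) = -44 + sqrt(0)*(-120) = -44 + 0*(-120) = -44 + 0 = -44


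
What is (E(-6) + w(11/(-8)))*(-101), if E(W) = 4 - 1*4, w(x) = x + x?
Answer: 1111/4 ≈ 277.75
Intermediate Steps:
w(x) = 2*x
E(W) = 0 (E(W) = 4 - 4 = 0)
(E(-6) + w(11/(-8)))*(-101) = (0 + 2*(11/(-8)))*(-101) = (0 + 2*(11*(-1/8)))*(-101) = (0 + 2*(-11/8))*(-101) = (0 - 11/4)*(-101) = -11/4*(-101) = 1111/4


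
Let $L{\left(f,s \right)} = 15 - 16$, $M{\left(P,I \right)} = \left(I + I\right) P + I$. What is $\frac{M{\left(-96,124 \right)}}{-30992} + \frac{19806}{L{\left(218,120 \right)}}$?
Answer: $- \frac{153450967}{7748} \approx -19805.0$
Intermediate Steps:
$M{\left(P,I \right)} = I + 2 I P$ ($M{\left(P,I \right)} = 2 I P + I = I + 2 I P$)
$L{\left(f,s \right)} = -1$
$\frac{M{\left(-96,124 \right)}}{-30992} + \frac{19806}{L{\left(218,120 \right)}} = \frac{124 \left(1 + 2 \left(-96\right)\right)}{-30992} + \frac{19806}{-1} = 124 \left(1 - 192\right) \left(- \frac{1}{30992}\right) + 19806 \left(-1\right) = 124 \left(-191\right) \left(- \frac{1}{30992}\right) - 19806 = \left(-23684\right) \left(- \frac{1}{30992}\right) - 19806 = \frac{5921}{7748} - 19806 = - \frac{153450967}{7748}$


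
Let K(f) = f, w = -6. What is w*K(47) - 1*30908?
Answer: -31190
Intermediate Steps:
w*K(47) - 1*30908 = -6*47 - 1*30908 = -282 - 30908 = -31190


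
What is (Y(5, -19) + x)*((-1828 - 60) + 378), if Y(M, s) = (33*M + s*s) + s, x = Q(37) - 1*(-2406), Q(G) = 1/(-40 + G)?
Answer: -13194380/3 ≈ -4.3981e+6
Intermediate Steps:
x = 7217/3 (x = 1/(-40 + 37) - 1*(-2406) = 1/(-3) + 2406 = -⅓ + 2406 = 7217/3 ≈ 2405.7)
Y(M, s) = s + s² + 33*M (Y(M, s) = (33*M + s²) + s = (s² + 33*M) + s = s + s² + 33*M)
(Y(5, -19) + x)*((-1828 - 60) + 378) = ((-19 + (-19)² + 33*5) + 7217/3)*((-1828 - 60) + 378) = ((-19 + 361 + 165) + 7217/3)*(-1888 + 378) = (507 + 7217/3)*(-1510) = (8738/3)*(-1510) = -13194380/3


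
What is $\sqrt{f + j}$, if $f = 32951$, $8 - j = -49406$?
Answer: $17 \sqrt{285} \approx 286.99$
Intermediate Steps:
$j = 49414$ ($j = 8 - -49406 = 8 + 49406 = 49414$)
$\sqrt{f + j} = \sqrt{32951 + 49414} = \sqrt{82365} = 17 \sqrt{285}$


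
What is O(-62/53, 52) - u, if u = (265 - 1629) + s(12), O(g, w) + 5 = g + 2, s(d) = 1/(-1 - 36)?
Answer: 2666680/1961 ≈ 1359.9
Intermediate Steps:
s(d) = -1/37 (s(d) = 1/(-37) = -1/37)
O(g, w) = -3 + g (O(g, w) = -5 + (g + 2) = -5 + (2 + g) = -3 + g)
u = -50469/37 (u = (265 - 1629) - 1/37 = -1364 - 1/37 = -50469/37 ≈ -1364.0)
O(-62/53, 52) - u = (-3 - 62/53) - 1*(-50469/37) = (-3 - 62*1/53) + 50469/37 = (-3 - 62/53) + 50469/37 = -221/53 + 50469/37 = 2666680/1961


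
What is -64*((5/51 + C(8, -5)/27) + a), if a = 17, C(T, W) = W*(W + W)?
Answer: -556672/459 ≈ -1212.8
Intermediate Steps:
C(T, W) = 2*W² (C(T, W) = W*(2*W) = 2*W²)
-64*((5/51 + C(8, -5)/27) + a) = -64*((5/51 + (2*(-5)²)/27) + 17) = -64*((5*(1/51) + (2*25)*(1/27)) + 17) = -64*((5/51 + 50*(1/27)) + 17) = -64*((5/51 + 50/27) + 17) = -64*(895/459 + 17) = -64*8698/459 = -556672/459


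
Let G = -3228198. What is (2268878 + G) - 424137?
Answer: -1383457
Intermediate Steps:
(2268878 + G) - 424137 = (2268878 - 3228198) - 424137 = -959320 - 424137 = -1383457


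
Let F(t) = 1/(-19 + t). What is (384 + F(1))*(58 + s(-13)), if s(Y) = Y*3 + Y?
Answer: 6911/3 ≈ 2303.7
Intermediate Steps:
s(Y) = 4*Y (s(Y) = 3*Y + Y = 4*Y)
(384 + F(1))*(58 + s(-13)) = (384 + 1/(-19 + 1))*(58 + 4*(-13)) = (384 + 1/(-18))*(58 - 52) = (384 - 1/18)*6 = (6911/18)*6 = 6911/3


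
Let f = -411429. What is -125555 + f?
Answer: -536984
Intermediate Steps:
-125555 + f = -125555 - 411429 = -536984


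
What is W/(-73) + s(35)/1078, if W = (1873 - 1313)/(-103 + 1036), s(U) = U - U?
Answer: -560/68109 ≈ -0.0082221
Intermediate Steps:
s(U) = 0
W = 560/933 ≈ 0.60021
W/(-73) + s(35)/1078 = (560/933)/(-73) + 0/1078 = (560/933)*(-1/73) + 0*(1/1078) = -560/68109 + 0 = -560/68109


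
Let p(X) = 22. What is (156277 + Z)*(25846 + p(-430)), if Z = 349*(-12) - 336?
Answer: 3925546604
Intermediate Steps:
Z = -4524 (Z = -4188 - 336 = -4524)
(156277 + Z)*(25846 + p(-430)) = (156277 - 4524)*(25846 + 22) = 151753*25868 = 3925546604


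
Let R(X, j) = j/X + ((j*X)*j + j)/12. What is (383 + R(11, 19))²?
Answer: 248976841/484 ≈ 5.1442e+5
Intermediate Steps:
R(X, j) = j/12 + j/X + X*j²/12 (R(X, j) = j/X + ((X*j)*j + j)*(1/12) = j/X + (X*j² + j)*(1/12) = j/X + (j + X*j²)*(1/12) = j/X + (j/12 + X*j²/12) = j/12 + j/X + X*j²/12)
(383 + R(11, 19))² = (383 + (1/12)*19*(12 + 11*(1 + 11*19))/11)² = (383 + (1/12)*19*(1/11)*(12 + 11*(1 + 209)))² = (383 + (1/12)*19*(1/11)*(12 + 11*210))² = (383 + (1/12)*19*(1/11)*(12 + 2310))² = (383 + (1/12)*19*(1/11)*2322)² = (383 + 7353/22)² = (15779/22)² = 248976841/484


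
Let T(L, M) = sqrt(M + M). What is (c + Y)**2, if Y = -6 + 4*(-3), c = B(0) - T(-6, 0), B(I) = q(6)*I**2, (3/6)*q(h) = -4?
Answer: 324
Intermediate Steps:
q(h) = -8 (q(h) = 2*(-4) = -8)
T(L, M) = sqrt(2)*sqrt(M) (T(L, M) = sqrt(2*M) = sqrt(2)*sqrt(M))
B(I) = -8*I**2
c = 0 (c = -8*0**2 - sqrt(2)*sqrt(0) = -8*0 - sqrt(2)*0 = 0 - 1*0 = 0 + 0 = 0)
Y = -18 (Y = -6 - 12 = -18)
(c + Y)**2 = (0 - 18)**2 = (-18)**2 = 324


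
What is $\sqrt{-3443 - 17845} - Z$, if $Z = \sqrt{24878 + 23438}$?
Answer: $- 2 \sqrt{12079} + 2 i \sqrt{5322} \approx -219.81 + 145.9 i$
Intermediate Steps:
$Z = 2 \sqrt{12079}$ ($Z = \sqrt{48316} = 2 \sqrt{12079} \approx 219.81$)
$\sqrt{-3443 - 17845} - Z = \sqrt{-3443 - 17845} - 2 \sqrt{12079} = \sqrt{-21288} - 2 \sqrt{12079} = 2 i \sqrt{5322} - 2 \sqrt{12079} = - 2 \sqrt{12079} + 2 i \sqrt{5322}$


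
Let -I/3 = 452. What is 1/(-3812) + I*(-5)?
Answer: 25845359/3812 ≈ 6780.0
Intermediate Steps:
I = -1356 (I = -3*452 = -1356)
1/(-3812) + I*(-5) = 1/(-3812) - 1356*(-5) = -1/3812 + 6780 = 25845359/3812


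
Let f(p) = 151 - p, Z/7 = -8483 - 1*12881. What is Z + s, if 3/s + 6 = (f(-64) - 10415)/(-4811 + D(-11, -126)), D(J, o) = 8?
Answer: -928099691/6206 ≈ -1.4955e+5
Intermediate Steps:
Z = -149548 (Z = 7*(-8483 - 1*12881) = 7*(-8483 - 12881) = 7*(-21364) = -149548)
s = -4803/6206 (s = 3/(-6 + ((151 - 1*(-64)) - 10415)/(-4811 + 8)) = 3/(-6 + ((151 + 64) - 10415)/(-4803)) = 3/(-6 + (215 - 10415)*(-1/4803)) = 3/(-6 - 10200*(-1/4803)) = 3/(-6 + 3400/1601) = 3/(-6206/1601) = 3*(-1601/6206) = -4803/6206 ≈ -0.77393)
Z + s = -149548 - 4803/6206 = -928099691/6206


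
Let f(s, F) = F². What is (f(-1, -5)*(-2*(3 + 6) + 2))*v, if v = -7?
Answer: 2800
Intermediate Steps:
(f(-1, -5)*(-2*(3 + 6) + 2))*v = ((-5)²*(-2*(3 + 6) + 2))*(-7) = (25*(-2*9 + 2))*(-7) = (25*(-18 + 2))*(-7) = (25*(-16))*(-7) = -400*(-7) = 2800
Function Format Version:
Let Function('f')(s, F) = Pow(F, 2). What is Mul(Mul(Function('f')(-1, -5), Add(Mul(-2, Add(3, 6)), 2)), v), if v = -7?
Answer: 2800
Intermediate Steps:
Mul(Mul(Function('f')(-1, -5), Add(Mul(-2, Add(3, 6)), 2)), v) = Mul(Mul(Pow(-5, 2), Add(Mul(-2, Add(3, 6)), 2)), -7) = Mul(Mul(25, Add(Mul(-2, 9), 2)), -7) = Mul(Mul(25, Add(-18, 2)), -7) = Mul(Mul(25, -16), -7) = Mul(-400, -7) = 2800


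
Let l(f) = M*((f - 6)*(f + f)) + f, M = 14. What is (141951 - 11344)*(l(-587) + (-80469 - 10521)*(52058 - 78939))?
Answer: 320724838057657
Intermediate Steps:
l(f) = f + 28*f*(-6 + f) (l(f) = 14*((f - 6)*(f + f)) + f = 14*((-6 + f)*(2*f)) + f = 14*(2*f*(-6 + f)) + f = 28*f*(-6 + f) + f = f + 28*f*(-6 + f))
(141951 - 11344)*(l(-587) + (-80469 - 10521)*(52058 - 78939)) = (141951 - 11344)*(-587*(-167 + 28*(-587)) + (-80469 - 10521)*(52058 - 78939)) = 130607*(-587*(-167 - 16436) - 90990*(-26881)) = 130607*(-587*(-16603) + 2445902190) = 130607*(9745961 + 2445902190) = 130607*2455648151 = 320724838057657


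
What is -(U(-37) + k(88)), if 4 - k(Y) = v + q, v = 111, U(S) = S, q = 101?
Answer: 245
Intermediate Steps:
k(Y) = -208 (k(Y) = 4 - (111 + 101) = 4 - 1*212 = 4 - 212 = -208)
-(U(-37) + k(88)) = -(-37 - 208) = -1*(-245) = 245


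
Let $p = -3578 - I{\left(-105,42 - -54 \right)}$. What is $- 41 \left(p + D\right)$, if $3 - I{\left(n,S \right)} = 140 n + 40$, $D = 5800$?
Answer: $510081$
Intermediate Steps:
$I{\left(n,S \right)} = -37 - 140 n$ ($I{\left(n,S \right)} = 3 - \left(140 n + 40\right) = 3 - \left(40 + 140 n\right) = -37 - 140 n$)
$p = -18241$ ($p = -3578 - \left(-37 - -14700\right) = -3578 - \left(-37 + 14700\right) = -3578 - 14663 = -18241$)
$- 41 \left(p + D\right) = - 41 \left(-18241 + 5800\right) = \left(-41\right) \left(-12441\right) = 510081$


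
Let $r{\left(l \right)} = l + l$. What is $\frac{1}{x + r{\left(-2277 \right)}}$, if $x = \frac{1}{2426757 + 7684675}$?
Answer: $- \frac{10111432}{46047461327} \approx -0.00021959$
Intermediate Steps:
$x = \frac{1}{10111432} \approx 9.8898 \cdot 10^{-8}$
$r{\left(l \right)} = 2 l$
$\frac{1}{x + r{\left(-2277 \right)}} = \frac{1}{\frac{1}{10111432} + 2 \left(-2277\right)} = \frac{1}{\frac{1}{10111432} - 4554} = \frac{1}{- \frac{46047461327}{10111432}} = - \frac{10111432}{46047461327}$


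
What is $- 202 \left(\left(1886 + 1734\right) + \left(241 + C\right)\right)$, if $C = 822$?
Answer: $-945966$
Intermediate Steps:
$- 202 \left(\left(1886 + 1734\right) + \left(241 + C\right)\right) = - 202 \left(\left(1886 + 1734\right) + \left(241 + 822\right)\right) = - 202 \left(3620 + 1063\right) = \left(-202\right) 4683 = -945966$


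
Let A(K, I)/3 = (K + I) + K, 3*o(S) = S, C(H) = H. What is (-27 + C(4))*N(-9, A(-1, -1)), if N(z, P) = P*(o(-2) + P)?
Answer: -2001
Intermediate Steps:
o(S) = S/3
A(K, I) = 3*I + 6*K (A(K, I) = 3*((K + I) + K) = 3*((I + K) + K) = 3*(I + 2*K) = 3*I + 6*K)
N(z, P) = P*(-⅔ + P) (N(z, P) = P*((⅓)*(-2) + P) = P*(-⅔ + P))
(-27 + C(4))*N(-9, A(-1, -1)) = (-27 + 4)*((3*(-1) + 6*(-1))*(-2 + 3*(3*(-1) + 6*(-1)))/3) = -23*(-3 - 6)*(-2 + 3*(-3 - 6))/3 = -23*(-9)*(-2 + 3*(-9))/3 = -23*(-9)*(-2 - 27)/3 = -23*(-9)*(-29)/3 = -23*87 = -2001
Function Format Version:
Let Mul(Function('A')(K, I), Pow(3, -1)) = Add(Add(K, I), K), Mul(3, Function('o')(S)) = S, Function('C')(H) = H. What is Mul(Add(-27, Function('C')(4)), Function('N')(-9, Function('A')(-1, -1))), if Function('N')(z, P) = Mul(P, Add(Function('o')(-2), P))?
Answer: -2001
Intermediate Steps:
Function('o')(S) = Mul(Rational(1, 3), S)
Function('A')(K, I) = Add(Mul(3, I), Mul(6, K)) (Function('A')(K, I) = Mul(3, Add(Add(K, I), K)) = Mul(3, Add(Add(I, K), K)) = Mul(3, Add(I, Mul(2, K))) = Add(Mul(3, I), Mul(6, K)))
Function('N')(z, P) = Mul(P, Add(Rational(-2, 3), P)) (Function('N')(z, P) = Mul(P, Add(Mul(Rational(1, 3), -2), P)) = Mul(P, Add(Rational(-2, 3), P)))
Mul(Add(-27, Function('C')(4)), Function('N')(-9, Function('A')(-1, -1))) = Mul(Add(-27, 4), Mul(Rational(1, 3), Add(Mul(3, -1), Mul(6, -1)), Add(-2, Mul(3, Add(Mul(3, -1), Mul(6, -1)))))) = Mul(-23, Mul(Rational(1, 3), Add(-3, -6), Add(-2, Mul(3, Add(-3, -6))))) = Mul(-23, Mul(Rational(1, 3), -9, Add(-2, Mul(3, -9)))) = Mul(-23, Mul(Rational(1, 3), -9, Add(-2, -27))) = Mul(-23, Mul(Rational(1, 3), -9, -29)) = Mul(-23, 87) = -2001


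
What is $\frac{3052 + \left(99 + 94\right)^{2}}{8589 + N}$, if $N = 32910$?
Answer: $\frac{40301}{41499} \approx 0.97113$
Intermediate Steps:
$\frac{3052 + \left(99 + 94\right)^{2}}{8589 + N} = \frac{3052 + \left(99 + 94\right)^{2}}{8589 + 32910} = \frac{3052 + 193^{2}}{41499} = \left(3052 + 37249\right) \frac{1}{41499} = 40301 \cdot \frac{1}{41499} = \frac{40301}{41499}$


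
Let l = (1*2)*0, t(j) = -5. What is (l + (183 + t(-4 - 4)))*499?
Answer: 88822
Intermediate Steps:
l = 0 (l = 2*0 = 0)
(l + (183 + t(-4 - 4)))*499 = (0 + (183 - 5))*499 = (0 + 178)*499 = 178*499 = 88822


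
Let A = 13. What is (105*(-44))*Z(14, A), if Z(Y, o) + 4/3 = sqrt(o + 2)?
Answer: 6160 - 4620*sqrt(15) ≈ -11733.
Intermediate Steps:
Z(Y, o) = -4/3 + sqrt(2 + o) (Z(Y, o) = -4/3 + sqrt(o + 2) = -4/3 + sqrt(2 + o))
(105*(-44))*Z(14, A) = (105*(-44))*(-4/3 + sqrt(2 + 13)) = -4620*(-4/3 + sqrt(15)) = 6160 - 4620*sqrt(15)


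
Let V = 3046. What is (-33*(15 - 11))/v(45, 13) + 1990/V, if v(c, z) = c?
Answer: -52087/22845 ≈ -2.2800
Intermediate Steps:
(-33*(15 - 11))/v(45, 13) + 1990/V = -33*(15 - 11)/45 + 1990/3046 = -33*4*(1/45) + 1990*(1/3046) = -132*1/45 + 995/1523 = -44/15 + 995/1523 = -52087/22845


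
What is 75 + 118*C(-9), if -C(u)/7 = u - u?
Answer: 75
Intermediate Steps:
C(u) = 0 (C(u) = -7*(u - u) = -7*0 = 0)
75 + 118*C(-9) = 75 + 118*0 = 75 + 0 = 75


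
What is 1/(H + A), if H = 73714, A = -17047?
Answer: 1/56667 ≈ 1.7647e-5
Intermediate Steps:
1/(H + A) = 1/(73714 - 17047) = 1/56667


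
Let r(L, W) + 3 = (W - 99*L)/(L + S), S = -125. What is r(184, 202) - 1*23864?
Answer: -1426167/59 ≈ -24172.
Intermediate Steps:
r(L, W) = -3 + (W - 99*L)/(-125 + L) (r(L, W) = -3 + (W - 99*L)/(L - 125) = -3 + (W - 99*L)/(-125 + L))
r(184, 202) - 1*23864 = (375 + 202 - 102*184)/(-125 + 184) - 1*23864 = (375 + 202 - 18768)/59 - 23864 = (1/59)*(-18191) - 23864 = -18191/59 - 23864 = -1426167/59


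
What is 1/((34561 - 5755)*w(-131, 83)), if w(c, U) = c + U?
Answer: -1/1382688 ≈ -7.2323e-7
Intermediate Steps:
w(c, U) = U + c
1/((34561 - 5755)*w(-131, 83)) = 1/((34561 - 5755)*(83 - 131)) = 1/(28806*(-48)) = (1/28806)*(-1/48) = -1/1382688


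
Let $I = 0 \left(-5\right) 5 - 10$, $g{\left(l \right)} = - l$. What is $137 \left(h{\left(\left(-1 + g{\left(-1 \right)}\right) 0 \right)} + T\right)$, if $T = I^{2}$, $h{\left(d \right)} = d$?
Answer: $13700$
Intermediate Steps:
$I = -10$ ($I = 0 \cdot 5 - 10 = 0 - 10 = -10$)
$T = 100$ ($T = \left(-10\right)^{2} = 100$)
$137 \left(h{\left(\left(-1 + g{\left(-1 \right)}\right) 0 \right)} + T\right) = 137 \left(\left(-1 - -1\right) 0 + 100\right) = 137 \left(\left(-1 + 1\right) 0 + 100\right) = 137 \left(0 \cdot 0 + 100\right) = 137 \left(0 + 100\right) = 137 \cdot 100 = 13700$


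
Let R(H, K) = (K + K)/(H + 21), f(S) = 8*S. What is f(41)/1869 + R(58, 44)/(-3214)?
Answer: 41558348/237275157 ≈ 0.17515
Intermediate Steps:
R(H, K) = 2*K/(21 + H) (R(H, K) = (2*K)/(21 + H) = 2*K/(21 + H))
f(41)/1869 + R(58, 44)/(-3214) = (8*41)/1869 + (2*44/(21 + 58))/(-3214) = 328*(1/1869) + (2*44/79)*(-1/3214) = 328/1869 + (2*44*(1/79))*(-1/3214) = 328/1869 + (88/79)*(-1/3214) = 328/1869 - 44/126953 = 41558348/237275157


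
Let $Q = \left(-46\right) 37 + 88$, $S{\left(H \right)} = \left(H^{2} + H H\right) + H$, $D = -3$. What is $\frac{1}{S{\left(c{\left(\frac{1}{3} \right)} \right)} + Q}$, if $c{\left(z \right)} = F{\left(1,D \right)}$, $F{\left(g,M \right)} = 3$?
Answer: $- \frac{1}{1593} \approx -0.00062775$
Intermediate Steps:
$c{\left(z \right)} = 3$
$S{\left(H \right)} = H + 2 H^{2}$ ($S{\left(H \right)} = \left(H^{2} + H^{2}\right) + H = 2 H^{2} + H = H + 2 H^{2}$)
$Q = -1614$ ($Q = -1702 + 88 = -1614$)
$\frac{1}{S{\left(c{\left(\frac{1}{3} \right)} \right)} + Q} = \frac{1}{3 \left(1 + 2 \cdot 3\right) - 1614} = \frac{1}{3 \left(1 + 6\right) - 1614} = \frac{1}{3 \cdot 7 - 1614} = \frac{1}{21 - 1614} = \frac{1}{-1593} = - \frac{1}{1593}$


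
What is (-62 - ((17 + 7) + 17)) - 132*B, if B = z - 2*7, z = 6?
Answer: 953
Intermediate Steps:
B = -8 (B = 6 - 2*7 = 6 - 14 = -8)
(-62 - ((17 + 7) + 17)) - 132*B = (-62 - ((17 + 7) + 17)) - 132*(-8) = (-62 - (24 + 17)) + 1056 = (-62 - 1*41) + 1056 = (-62 - 41) + 1056 = -103 + 1056 = 953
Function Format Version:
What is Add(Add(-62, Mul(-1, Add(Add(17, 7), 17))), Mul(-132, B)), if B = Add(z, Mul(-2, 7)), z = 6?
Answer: 953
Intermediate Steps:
B = -8 (B = Add(6, Mul(-2, 7)) = Add(6, -14) = -8)
Add(Add(-62, Mul(-1, Add(Add(17, 7), 17))), Mul(-132, B)) = Add(Add(-62, Mul(-1, Add(Add(17, 7), 17))), Mul(-132, -8)) = Add(Add(-62, Mul(-1, Add(24, 17))), 1056) = Add(Add(-62, Mul(-1, 41)), 1056) = Add(Add(-62, -41), 1056) = Add(-103, 1056) = 953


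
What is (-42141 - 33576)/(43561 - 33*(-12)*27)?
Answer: -75717/54253 ≈ -1.3956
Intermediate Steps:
(-42141 - 33576)/(43561 - 33*(-12)*27) = -75717/(43561 + 396*27) = -75717/(43561 + 10692) = -75717/54253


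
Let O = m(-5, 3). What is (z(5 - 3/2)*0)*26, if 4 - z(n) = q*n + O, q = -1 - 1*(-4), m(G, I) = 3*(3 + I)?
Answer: 0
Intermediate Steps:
m(G, I) = 9 + 3*I
O = 18 (O = 9 + 3*3 = 9 + 9 = 18)
q = 3 (q = -1 + 4 = 3)
z(n) = -14 - 3*n (z(n) = 4 - (3*n + 18) = 4 - (18 + 3*n) = 4 + (-18 - 3*n) = -14 - 3*n)
(z(5 - 3/2)*0)*26 = ((-14 - 3*(5 - 3/2))*0)*26 = ((-14 - 3*7/2)*0)*26 = ((-14 - 21/2)*0)*26 = -49/2*0*26 = 0*26 = 0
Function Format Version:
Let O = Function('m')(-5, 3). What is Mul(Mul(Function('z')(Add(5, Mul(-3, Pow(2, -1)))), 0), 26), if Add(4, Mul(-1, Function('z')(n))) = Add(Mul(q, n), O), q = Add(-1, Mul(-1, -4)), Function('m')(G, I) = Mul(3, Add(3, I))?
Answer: 0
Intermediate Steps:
Function('m')(G, I) = Add(9, Mul(3, I))
O = 18 (O = Add(9, Mul(3, 3)) = Add(9, 9) = 18)
q = 3 (q = Add(-1, 4) = 3)
Function('z')(n) = Add(-14, Mul(-3, n)) (Function('z')(n) = Add(4, Mul(-1, Add(Mul(3, n), 18))) = Add(4, Mul(-1, Add(18, Mul(3, n)))) = Add(4, Add(-18, Mul(-3, n))) = Add(-14, Mul(-3, n)))
Mul(Mul(Function('z')(Add(5, Mul(-3, Pow(2, -1)))), 0), 26) = Mul(Mul(Add(-14, Mul(-3, Add(5, Mul(-3, Pow(2, -1))))), 0), 26) = Mul(Mul(Add(-14, Mul(-3, Add(5, Mul(-3, Rational(1, 2))))), 0), 26) = Mul(Mul(Add(-14, Mul(-3, Add(5, Rational(-3, 2)))), 0), 26) = Mul(Mul(Add(-14, Mul(-3, Rational(7, 2))), 0), 26) = Mul(Mul(Add(-14, Rational(-21, 2)), 0), 26) = Mul(Mul(Rational(-49, 2), 0), 26) = Mul(0, 26) = 0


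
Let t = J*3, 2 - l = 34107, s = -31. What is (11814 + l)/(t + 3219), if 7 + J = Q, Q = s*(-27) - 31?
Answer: -22291/5616 ≈ -3.9692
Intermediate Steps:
Q = 806 (Q = -31*(-27) - 31 = 837 - 31 = 806)
l = -34105 (l = 2 - 1*34107 = 2 - 34107 = -34105)
J = 799 (J = -7 + 806 = 799)
t = 2397 (t = 799*3 = 2397)
(11814 + l)/(t + 3219) = (11814 - 34105)/(2397 + 3219) = -22291/5616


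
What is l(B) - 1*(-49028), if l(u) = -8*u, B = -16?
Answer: 49156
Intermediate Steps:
l(B) - 1*(-49028) = -8*(-16) - 1*(-49028) = 128 + 49028 = 49156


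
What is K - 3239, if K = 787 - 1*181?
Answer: -2633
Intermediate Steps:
K = 606 (K = 787 - 181 = 606)
K - 3239 = 606 - 3239 = -2633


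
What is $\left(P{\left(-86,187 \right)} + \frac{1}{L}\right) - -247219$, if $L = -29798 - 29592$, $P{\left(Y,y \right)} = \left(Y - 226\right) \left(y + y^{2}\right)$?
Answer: $- \frac{636747093671}{59390} \approx -1.0721 \cdot 10^{7}$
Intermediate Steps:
$P{\left(Y,y \right)} = \left(-226 + Y\right) \left(y + y^{2}\right)$
$L = -59390$
$\left(P{\left(-86,187 \right)} + \frac{1}{L}\right) - -247219 = \left(187 \left(-226 - 86 - 42262 - 16082\right) + \frac{1}{-59390}\right) - -247219 = \left(187 \left(-226 - 86 - 42262 - 16082\right) - \frac{1}{59390}\right) + 247219 = \left(187 \left(-58656\right) - \frac{1}{59390}\right) + 247219 = \left(-10968672 - \frac{1}{59390}\right) + 247219 = - \frac{651429430081}{59390} + 247219 = - \frac{636747093671}{59390}$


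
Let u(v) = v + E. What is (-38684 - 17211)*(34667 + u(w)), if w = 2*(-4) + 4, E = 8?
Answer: -1937935545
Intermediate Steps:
w = -4 (w = -8 + 4 = -4)
u(v) = 8 + v (u(v) = v + 8 = 8 + v)
(-38684 - 17211)*(34667 + u(w)) = (-38684 - 17211)*(34667 + (8 - 4)) = -55895*(34667 + 4) = -55895*34671 = -1937935545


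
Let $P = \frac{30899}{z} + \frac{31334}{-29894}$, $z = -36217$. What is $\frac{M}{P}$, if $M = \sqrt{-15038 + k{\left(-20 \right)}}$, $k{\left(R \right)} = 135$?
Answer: $- \frac{541335499 i \sqrt{14903}}{1029259092} \approx - 64.206 i$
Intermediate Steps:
$P = - \frac{1029259092}{541335499}$ ($P = \frac{30899}{-36217} + \frac{31334}{-29894} = 30899 \left(- \frac{1}{36217}\right) + 31334 \left(- \frac{1}{29894}\right) = - \frac{30899}{36217} - \frac{15667}{14947} = - \frac{1029259092}{541335499} \approx -1.9013$)
$M = i \sqrt{14903}$ ($M = \sqrt{-15038 + 135} = \sqrt{-14903} = i \sqrt{14903} \approx 122.08 i$)
$\frac{M}{P} = \frac{i \sqrt{14903}}{- \frac{1029259092}{541335499}} = i \sqrt{14903} \left(- \frac{541335499}{1029259092}\right) = - \frac{541335499 i \sqrt{14903}}{1029259092}$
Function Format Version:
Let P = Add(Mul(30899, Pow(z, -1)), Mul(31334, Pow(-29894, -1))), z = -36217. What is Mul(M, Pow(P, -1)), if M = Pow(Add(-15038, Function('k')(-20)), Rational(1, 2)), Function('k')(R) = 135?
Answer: Mul(Rational(-541335499, 1029259092), I, Pow(14903, Rational(1, 2))) ≈ Mul(-64.206, I)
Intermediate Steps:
P = Rational(-1029259092, 541335499) (P = Add(Mul(30899, Pow(-36217, -1)), Mul(31334, Pow(-29894, -1))) = Add(Mul(30899, Rational(-1, 36217)), Mul(31334, Rational(-1, 29894))) = Add(Rational(-30899, 36217), Rational(-15667, 14947)) = Rational(-1029259092, 541335499) ≈ -1.9013)
M = Mul(I, Pow(14903, Rational(1, 2))) (M = Pow(Add(-15038, 135), Rational(1, 2)) = Pow(-14903, Rational(1, 2)) = Mul(I, Pow(14903, Rational(1, 2))) ≈ Mul(122.08, I))
Mul(M, Pow(P, -1)) = Mul(Mul(I, Pow(14903, Rational(1, 2))), Pow(Rational(-1029259092, 541335499), -1)) = Mul(Mul(I, Pow(14903, Rational(1, 2))), Rational(-541335499, 1029259092)) = Mul(Rational(-541335499, 1029259092), I, Pow(14903, Rational(1, 2)))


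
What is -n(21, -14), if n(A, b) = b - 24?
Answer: 38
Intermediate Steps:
n(A, b) = -24 + b
-n(21, -14) = -(-24 - 14) = -1*(-38) = 38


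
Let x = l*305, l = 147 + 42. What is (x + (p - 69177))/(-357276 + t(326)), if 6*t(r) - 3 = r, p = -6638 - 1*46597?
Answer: 388602/2143327 ≈ 0.18131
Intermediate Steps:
l = 189
p = -53235 (p = -6638 - 46597 = -53235)
t(r) = ½ + r/6
x = 57645 (x = 189*305 = 57645)
(x + (p - 69177))/(-357276 + t(326)) = (57645 + (-53235 - 69177))/(-357276 + (½ + (⅙)*326)) = (57645 - 122412)/(-357276 + (½ + 163/3)) = -64767/(-357276 + 329/6) = -64767/(-2143327/6) = -64767*(-6/2143327) = 388602/2143327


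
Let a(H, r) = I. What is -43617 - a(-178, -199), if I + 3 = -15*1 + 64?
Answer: -43663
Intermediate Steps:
I = 46 (I = -3 + (-15*1 + 64) = -3 + (-15 + 64) = -3 + 49 = 46)
a(H, r) = 46
-43617 - a(-178, -199) = -43617 - 1*46 = -43617 - 46 = -43663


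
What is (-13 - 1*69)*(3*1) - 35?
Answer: -281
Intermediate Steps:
(-13 - 1*69)*(3*1) - 35 = (-13 - 69)*3 - 35 = -82*3 - 35 = -246 - 35 = -281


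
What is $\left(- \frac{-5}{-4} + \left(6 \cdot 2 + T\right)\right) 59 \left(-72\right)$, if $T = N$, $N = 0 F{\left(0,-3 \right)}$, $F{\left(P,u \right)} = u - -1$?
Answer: $-45666$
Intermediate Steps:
$F{\left(P,u \right)} = 1 + u$ ($F{\left(P,u \right)} = u + 1 = 1 + u$)
$N = 0$ ($N = 0 \left(1 - 3\right) = 0 \left(-2\right) = 0$)
$T = 0$
$\left(- \frac{-5}{-4} + \left(6 \cdot 2 + T\right)\right) 59 \left(-72\right) = \left(- \frac{-5}{-4} + \left(6 \cdot 2 + 0\right)\right) 59 \left(-72\right) = \left(- \frac{\left(-5\right) \left(-1\right)}{4} + \left(12 + 0\right)\right) 59 \left(-72\right) = \left(\left(-1\right) \frac{5}{4} + 12\right) 59 \left(-72\right) = \left(- \frac{5}{4} + 12\right) 59 \left(-72\right) = \frac{43}{4} \cdot 59 \left(-72\right) = \frac{2537}{4} \left(-72\right) = -45666$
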